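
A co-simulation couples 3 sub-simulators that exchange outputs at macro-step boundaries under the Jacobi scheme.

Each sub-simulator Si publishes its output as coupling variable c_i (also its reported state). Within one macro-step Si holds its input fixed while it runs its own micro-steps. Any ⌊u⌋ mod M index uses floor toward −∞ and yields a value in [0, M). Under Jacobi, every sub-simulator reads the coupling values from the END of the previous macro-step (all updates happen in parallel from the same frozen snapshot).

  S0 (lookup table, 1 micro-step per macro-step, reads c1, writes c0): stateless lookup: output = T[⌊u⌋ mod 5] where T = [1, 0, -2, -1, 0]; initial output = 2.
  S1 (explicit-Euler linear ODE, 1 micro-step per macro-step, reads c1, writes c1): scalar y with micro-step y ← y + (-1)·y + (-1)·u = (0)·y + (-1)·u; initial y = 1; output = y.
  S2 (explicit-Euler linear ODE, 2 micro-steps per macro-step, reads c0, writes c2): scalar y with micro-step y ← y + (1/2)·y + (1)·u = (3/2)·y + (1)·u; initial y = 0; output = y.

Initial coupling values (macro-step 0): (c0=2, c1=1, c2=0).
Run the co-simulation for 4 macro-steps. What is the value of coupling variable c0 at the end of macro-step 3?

c0 at macro-step 3 = 0

macro 1: S0 reads c1=1 → after 1×micro: 0; S1 reads c1=1 → after 1×micro: -1; S2 reads c0=2 → after 2×micro: 5 ⇒ (c0=0, c1=-1, c2=5)
macro 2: S0 reads c1=-1 → after 1×micro: 0; S1 reads c1=-1 → after 1×micro: 1; S2 reads c0=0 → after 2×micro: 45/4 ⇒ (c0=0, c1=1, c2=45/4)
macro 3: S0 reads c1=1 → after 1×micro: 0; S1 reads c1=1 → after 1×micro: -1; S2 reads c0=0 → after 2×micro: 405/16 ⇒ (c0=0, c1=-1, c2=405/16)
macro 4: S0 reads c1=-1 → after 1×micro: 0; S1 reads c1=-1 → after 1×micro: 1; S2 reads c0=0 → after 2×micro: 3645/64 ⇒ (c0=0, c1=1, c2=3645/64)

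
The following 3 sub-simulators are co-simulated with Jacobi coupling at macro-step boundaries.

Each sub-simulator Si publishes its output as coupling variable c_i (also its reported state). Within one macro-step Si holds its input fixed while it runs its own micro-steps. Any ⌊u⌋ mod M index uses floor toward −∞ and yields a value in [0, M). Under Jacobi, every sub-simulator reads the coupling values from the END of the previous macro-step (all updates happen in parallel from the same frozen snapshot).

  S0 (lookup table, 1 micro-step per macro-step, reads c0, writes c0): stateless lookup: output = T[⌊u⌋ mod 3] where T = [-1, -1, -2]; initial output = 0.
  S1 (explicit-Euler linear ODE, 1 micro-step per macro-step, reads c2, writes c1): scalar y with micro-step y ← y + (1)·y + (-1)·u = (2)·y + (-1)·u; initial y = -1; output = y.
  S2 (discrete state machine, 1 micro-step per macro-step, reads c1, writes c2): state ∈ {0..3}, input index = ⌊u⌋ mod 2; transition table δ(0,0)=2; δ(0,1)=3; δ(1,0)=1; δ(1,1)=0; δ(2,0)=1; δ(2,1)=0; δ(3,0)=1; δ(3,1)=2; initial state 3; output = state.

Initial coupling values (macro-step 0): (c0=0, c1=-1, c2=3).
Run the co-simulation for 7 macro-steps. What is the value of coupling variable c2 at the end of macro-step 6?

c2 at macro-step 6 = 0

macro 1: S0 reads c0=0 → after 1×micro: -1; S1 reads c2=3 → after 1×micro: -5; S2 reads c1=-1 → after 1×micro: 2 ⇒ (c0=-1, c1=-5, c2=2)
macro 2: S0 reads c0=-1 → after 1×micro: -2; S1 reads c2=2 → after 1×micro: -12; S2 reads c1=-5 → after 1×micro: 0 ⇒ (c0=-2, c1=-12, c2=0)
macro 3: S0 reads c0=-2 → after 1×micro: -1; S1 reads c2=0 → after 1×micro: -24; S2 reads c1=-12 → after 1×micro: 2 ⇒ (c0=-1, c1=-24, c2=2)
macro 4: S0 reads c0=-1 → after 1×micro: -2; S1 reads c2=2 → after 1×micro: -50; S2 reads c1=-24 → after 1×micro: 1 ⇒ (c0=-2, c1=-50, c2=1)
macro 5: S0 reads c0=-2 → after 1×micro: -1; S1 reads c2=1 → after 1×micro: -101; S2 reads c1=-50 → after 1×micro: 1 ⇒ (c0=-1, c1=-101, c2=1)
macro 6: S0 reads c0=-1 → after 1×micro: -2; S1 reads c2=1 → after 1×micro: -203; S2 reads c1=-101 → after 1×micro: 0 ⇒ (c0=-2, c1=-203, c2=0)
macro 7: S0 reads c0=-2 → after 1×micro: -1; S1 reads c2=0 → after 1×micro: -406; S2 reads c1=-203 → after 1×micro: 3 ⇒ (c0=-1, c1=-406, c2=3)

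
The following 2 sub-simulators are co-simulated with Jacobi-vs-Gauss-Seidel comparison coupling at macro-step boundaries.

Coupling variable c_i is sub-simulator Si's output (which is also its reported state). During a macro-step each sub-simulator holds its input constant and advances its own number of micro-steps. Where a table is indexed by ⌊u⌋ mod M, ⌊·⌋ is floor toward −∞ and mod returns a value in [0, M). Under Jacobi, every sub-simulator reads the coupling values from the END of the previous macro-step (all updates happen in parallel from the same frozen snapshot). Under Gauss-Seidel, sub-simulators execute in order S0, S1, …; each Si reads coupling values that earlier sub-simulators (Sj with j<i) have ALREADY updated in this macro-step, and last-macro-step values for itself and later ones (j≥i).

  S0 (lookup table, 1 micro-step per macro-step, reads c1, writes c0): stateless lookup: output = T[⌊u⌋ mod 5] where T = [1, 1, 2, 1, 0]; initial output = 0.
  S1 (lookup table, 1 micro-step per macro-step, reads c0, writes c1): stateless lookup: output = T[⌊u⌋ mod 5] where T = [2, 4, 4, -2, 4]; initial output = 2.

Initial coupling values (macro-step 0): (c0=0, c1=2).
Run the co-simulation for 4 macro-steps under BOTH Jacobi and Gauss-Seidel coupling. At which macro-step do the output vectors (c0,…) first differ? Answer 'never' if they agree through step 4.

first divergence at macro-step: 1

[Jacobi] macro 1: S0 reads c1=2 → after 1×micro: 2; S1 reads c0=0 → after 1×micro: 2 ⇒ (c0=2, c1=2)
[Jacobi] macro 2: S0 reads c1=2 → after 1×micro: 2; S1 reads c0=2 → after 1×micro: 4 ⇒ (c0=2, c1=4)
[Jacobi] macro 3: S0 reads c1=4 → after 1×micro: 0; S1 reads c0=2 → after 1×micro: 4 ⇒ (c0=0, c1=4)
[Jacobi] macro 4: S0 reads c1=4 → after 1×micro: 0; S1 reads c0=0 → after 1×micro: 2 ⇒ (c0=0, c1=2)
[Gauss-Seidel] macro 1: S0 reads c1=2 → after 1×micro: 2; S1 reads c0=2 → after 1×micro: 4 ⇒ (c0=2, c1=4)
[Gauss-Seidel] macro 2: S0 reads c1=4 → after 1×micro: 0; S1 reads c0=0 → after 1×micro: 2 ⇒ (c0=0, c1=2)
[Gauss-Seidel] macro 3: S0 reads c1=2 → after 1×micro: 2; S1 reads c0=2 → after 1×micro: 4 ⇒ (c0=2, c1=4)
[Gauss-Seidel] macro 4: S0 reads c1=4 → after 1×micro: 0; S1 reads c0=0 → after 1×micro: 2 ⇒ (c0=0, c1=2)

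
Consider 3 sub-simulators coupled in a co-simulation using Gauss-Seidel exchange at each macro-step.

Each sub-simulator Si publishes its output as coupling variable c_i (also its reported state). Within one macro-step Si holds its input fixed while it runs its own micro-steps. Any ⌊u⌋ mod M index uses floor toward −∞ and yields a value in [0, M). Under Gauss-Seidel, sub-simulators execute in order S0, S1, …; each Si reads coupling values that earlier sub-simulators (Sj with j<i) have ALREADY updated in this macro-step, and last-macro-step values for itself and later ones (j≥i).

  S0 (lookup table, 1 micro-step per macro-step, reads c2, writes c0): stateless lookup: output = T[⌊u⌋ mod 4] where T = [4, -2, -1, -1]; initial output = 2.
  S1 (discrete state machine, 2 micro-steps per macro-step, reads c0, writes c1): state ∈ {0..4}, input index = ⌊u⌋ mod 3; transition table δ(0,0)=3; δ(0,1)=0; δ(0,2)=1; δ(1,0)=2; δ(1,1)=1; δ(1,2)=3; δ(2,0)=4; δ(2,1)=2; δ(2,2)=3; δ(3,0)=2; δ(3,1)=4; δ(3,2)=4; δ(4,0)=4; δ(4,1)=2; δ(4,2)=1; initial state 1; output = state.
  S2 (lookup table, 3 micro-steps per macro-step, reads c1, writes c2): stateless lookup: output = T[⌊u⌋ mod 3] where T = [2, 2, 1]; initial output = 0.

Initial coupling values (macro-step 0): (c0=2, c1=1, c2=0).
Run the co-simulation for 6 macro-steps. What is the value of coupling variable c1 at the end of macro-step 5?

c1 at macro-step 5 = 4

macro 1: S0 reads c2=0 → after 1×micro: 4; S1 reads c0=4 → after 2×micro: 1; S2 reads c1=1 → after 3×micro: 2 ⇒ (c0=4, c1=1, c2=2)
macro 2: S0 reads c2=2 → after 1×micro: -1; S1 reads c0=-1 → after 2×micro: 4; S2 reads c1=4 → after 3×micro: 2 ⇒ (c0=-1, c1=4, c2=2)
macro 3: S0 reads c2=2 → after 1×micro: -1; S1 reads c0=-1 → after 2×micro: 3; S2 reads c1=3 → after 3×micro: 2 ⇒ (c0=-1, c1=3, c2=2)
macro 4: S0 reads c2=2 → after 1×micro: -1; S1 reads c0=-1 → after 2×micro: 1; S2 reads c1=1 → after 3×micro: 2 ⇒ (c0=-1, c1=1, c2=2)
macro 5: S0 reads c2=2 → after 1×micro: -1; S1 reads c0=-1 → after 2×micro: 4; S2 reads c1=4 → after 3×micro: 2 ⇒ (c0=-1, c1=4, c2=2)
macro 6: S0 reads c2=2 → after 1×micro: -1; S1 reads c0=-1 → after 2×micro: 3; S2 reads c1=3 → after 3×micro: 2 ⇒ (c0=-1, c1=3, c2=2)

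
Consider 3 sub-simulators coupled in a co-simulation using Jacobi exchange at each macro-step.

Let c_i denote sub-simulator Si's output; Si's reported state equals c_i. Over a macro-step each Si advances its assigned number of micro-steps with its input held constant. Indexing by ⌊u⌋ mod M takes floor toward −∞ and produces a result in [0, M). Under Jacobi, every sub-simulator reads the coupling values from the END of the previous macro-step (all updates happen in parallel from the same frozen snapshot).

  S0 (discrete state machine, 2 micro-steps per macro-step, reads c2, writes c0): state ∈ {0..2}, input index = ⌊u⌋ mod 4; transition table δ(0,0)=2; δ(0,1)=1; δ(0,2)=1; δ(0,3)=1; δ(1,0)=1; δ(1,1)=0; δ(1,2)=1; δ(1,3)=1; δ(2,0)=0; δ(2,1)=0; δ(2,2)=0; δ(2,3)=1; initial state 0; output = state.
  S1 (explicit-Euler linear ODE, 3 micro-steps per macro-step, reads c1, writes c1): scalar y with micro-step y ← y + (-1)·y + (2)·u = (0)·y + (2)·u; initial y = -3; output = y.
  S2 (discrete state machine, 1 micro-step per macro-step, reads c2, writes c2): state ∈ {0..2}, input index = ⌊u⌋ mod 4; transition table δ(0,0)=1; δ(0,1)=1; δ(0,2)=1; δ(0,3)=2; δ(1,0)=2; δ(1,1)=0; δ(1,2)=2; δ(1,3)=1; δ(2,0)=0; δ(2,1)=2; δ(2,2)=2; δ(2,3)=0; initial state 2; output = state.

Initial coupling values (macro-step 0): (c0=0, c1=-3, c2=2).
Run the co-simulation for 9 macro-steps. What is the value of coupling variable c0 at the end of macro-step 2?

macro 1: S0 reads c2=2 → after 2×micro: 1; S1 reads c1=-3 → after 3×micro: -6; S2 reads c2=2 → after 1×micro: 2 ⇒ (c0=1, c1=-6, c2=2)
macro 2: S0 reads c2=2 → after 2×micro: 1; S1 reads c1=-6 → after 3×micro: -12; S2 reads c2=2 → after 1×micro: 2 ⇒ (c0=1, c1=-12, c2=2)
macro 3: S0 reads c2=2 → after 2×micro: 1; S1 reads c1=-12 → after 3×micro: -24; S2 reads c2=2 → after 1×micro: 2 ⇒ (c0=1, c1=-24, c2=2)
macro 4: S0 reads c2=2 → after 2×micro: 1; S1 reads c1=-24 → after 3×micro: -48; S2 reads c2=2 → after 1×micro: 2 ⇒ (c0=1, c1=-48, c2=2)
macro 5: S0 reads c2=2 → after 2×micro: 1; S1 reads c1=-48 → after 3×micro: -96; S2 reads c2=2 → after 1×micro: 2 ⇒ (c0=1, c1=-96, c2=2)
macro 6: S0 reads c2=2 → after 2×micro: 1; S1 reads c1=-96 → after 3×micro: -192; S2 reads c2=2 → after 1×micro: 2 ⇒ (c0=1, c1=-192, c2=2)
macro 7: S0 reads c2=2 → after 2×micro: 1; S1 reads c1=-192 → after 3×micro: -384; S2 reads c2=2 → after 1×micro: 2 ⇒ (c0=1, c1=-384, c2=2)
macro 8: S0 reads c2=2 → after 2×micro: 1; S1 reads c1=-384 → after 3×micro: -768; S2 reads c2=2 → after 1×micro: 2 ⇒ (c0=1, c1=-768, c2=2)
macro 9: S0 reads c2=2 → after 2×micro: 1; S1 reads c1=-768 → after 3×micro: -1536; S2 reads c2=2 → after 1×micro: 2 ⇒ (c0=1, c1=-1536, c2=2)

c0 at macro-step 2 = 1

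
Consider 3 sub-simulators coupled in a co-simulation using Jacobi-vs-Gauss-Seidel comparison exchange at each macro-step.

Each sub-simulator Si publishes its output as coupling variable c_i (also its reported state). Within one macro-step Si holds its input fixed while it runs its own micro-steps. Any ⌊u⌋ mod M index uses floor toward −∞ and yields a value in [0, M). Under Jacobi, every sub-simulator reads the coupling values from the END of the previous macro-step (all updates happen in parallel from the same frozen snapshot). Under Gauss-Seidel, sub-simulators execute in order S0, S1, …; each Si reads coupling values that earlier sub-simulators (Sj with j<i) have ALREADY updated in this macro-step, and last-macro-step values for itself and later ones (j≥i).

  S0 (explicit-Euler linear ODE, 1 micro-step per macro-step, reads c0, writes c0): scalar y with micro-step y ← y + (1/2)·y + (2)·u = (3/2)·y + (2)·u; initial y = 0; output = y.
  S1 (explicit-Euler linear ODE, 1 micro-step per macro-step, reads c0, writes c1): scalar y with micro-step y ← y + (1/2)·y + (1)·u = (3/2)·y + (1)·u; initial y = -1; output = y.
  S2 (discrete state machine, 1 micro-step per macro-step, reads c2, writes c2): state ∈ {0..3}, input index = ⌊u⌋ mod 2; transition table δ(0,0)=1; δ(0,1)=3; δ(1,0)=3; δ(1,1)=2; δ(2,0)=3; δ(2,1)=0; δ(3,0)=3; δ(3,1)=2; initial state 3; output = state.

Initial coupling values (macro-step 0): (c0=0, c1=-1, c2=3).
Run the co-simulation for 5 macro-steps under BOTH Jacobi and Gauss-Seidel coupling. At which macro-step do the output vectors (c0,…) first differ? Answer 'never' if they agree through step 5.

first divergence at macro-step: never

[Jacobi] macro 1: S0 reads c0=0 → after 1×micro: 0; S1 reads c0=0 → after 1×micro: -3/2; S2 reads c2=3 → after 1×micro: 2 ⇒ (c0=0, c1=-3/2, c2=2)
[Jacobi] macro 2: S0 reads c0=0 → after 1×micro: 0; S1 reads c0=0 → after 1×micro: -9/4; S2 reads c2=2 → after 1×micro: 3 ⇒ (c0=0, c1=-9/4, c2=3)
[Jacobi] macro 3: S0 reads c0=0 → after 1×micro: 0; S1 reads c0=0 → after 1×micro: -27/8; S2 reads c2=3 → after 1×micro: 2 ⇒ (c0=0, c1=-27/8, c2=2)
[Jacobi] macro 4: S0 reads c0=0 → after 1×micro: 0; S1 reads c0=0 → after 1×micro: -81/16; S2 reads c2=2 → after 1×micro: 3 ⇒ (c0=0, c1=-81/16, c2=3)
[Jacobi] macro 5: S0 reads c0=0 → after 1×micro: 0; S1 reads c0=0 → after 1×micro: -243/32; S2 reads c2=3 → after 1×micro: 2 ⇒ (c0=0, c1=-243/32, c2=2)
[Gauss-Seidel] macro 1: S0 reads c0=0 → after 1×micro: 0; S1 reads c0=0 → after 1×micro: -3/2; S2 reads c2=3 → after 1×micro: 2 ⇒ (c0=0, c1=-3/2, c2=2)
[Gauss-Seidel] macro 2: S0 reads c0=0 → after 1×micro: 0; S1 reads c0=0 → after 1×micro: -9/4; S2 reads c2=2 → after 1×micro: 3 ⇒ (c0=0, c1=-9/4, c2=3)
[Gauss-Seidel] macro 3: S0 reads c0=0 → after 1×micro: 0; S1 reads c0=0 → after 1×micro: -27/8; S2 reads c2=3 → after 1×micro: 2 ⇒ (c0=0, c1=-27/8, c2=2)
[Gauss-Seidel] macro 4: S0 reads c0=0 → after 1×micro: 0; S1 reads c0=0 → after 1×micro: -81/16; S2 reads c2=2 → after 1×micro: 3 ⇒ (c0=0, c1=-81/16, c2=3)
[Gauss-Seidel] macro 5: S0 reads c0=0 → after 1×micro: 0; S1 reads c0=0 → after 1×micro: -243/32; S2 reads c2=3 → after 1×micro: 2 ⇒ (c0=0, c1=-243/32, c2=2)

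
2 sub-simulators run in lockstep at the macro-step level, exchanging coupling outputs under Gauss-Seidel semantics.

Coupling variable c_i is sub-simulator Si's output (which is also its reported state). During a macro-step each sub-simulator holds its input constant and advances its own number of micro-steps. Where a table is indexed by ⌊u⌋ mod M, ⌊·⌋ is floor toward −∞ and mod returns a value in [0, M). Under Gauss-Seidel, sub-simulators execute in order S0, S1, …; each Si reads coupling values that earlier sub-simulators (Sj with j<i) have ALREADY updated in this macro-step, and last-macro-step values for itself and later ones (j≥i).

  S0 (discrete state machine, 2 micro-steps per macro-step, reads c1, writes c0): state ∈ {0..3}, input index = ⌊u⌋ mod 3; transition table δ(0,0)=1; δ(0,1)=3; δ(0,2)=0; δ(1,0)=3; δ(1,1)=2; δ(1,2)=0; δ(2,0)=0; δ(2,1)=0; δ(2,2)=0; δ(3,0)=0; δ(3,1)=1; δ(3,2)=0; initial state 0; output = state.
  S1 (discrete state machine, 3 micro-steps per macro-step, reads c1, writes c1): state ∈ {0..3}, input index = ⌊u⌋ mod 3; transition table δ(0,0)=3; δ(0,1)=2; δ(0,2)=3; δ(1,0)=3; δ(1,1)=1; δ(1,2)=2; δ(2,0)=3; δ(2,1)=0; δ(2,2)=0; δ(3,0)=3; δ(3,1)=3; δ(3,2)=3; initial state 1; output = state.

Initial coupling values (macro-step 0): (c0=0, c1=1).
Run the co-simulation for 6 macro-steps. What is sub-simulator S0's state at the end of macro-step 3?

macro 1: S0 reads c1=1 → after 2×micro: 1; S1 reads c1=1 → after 3×micro: 1 ⇒ (c0=1, c1=1)
macro 2: S0 reads c1=1 → after 2×micro: 0; S1 reads c1=1 → after 3×micro: 1 ⇒ (c0=0, c1=1)
macro 3: S0 reads c1=1 → after 2×micro: 1; S1 reads c1=1 → after 3×micro: 1 ⇒ (c0=1, c1=1)
macro 4: S0 reads c1=1 → after 2×micro: 0; S1 reads c1=1 → after 3×micro: 1 ⇒ (c0=0, c1=1)
macro 5: S0 reads c1=1 → after 2×micro: 1; S1 reads c1=1 → after 3×micro: 1 ⇒ (c0=1, c1=1)
macro 6: S0 reads c1=1 → after 2×micro: 0; S1 reads c1=1 → after 3×micro: 1 ⇒ (c0=0, c1=1)

S0 state at macro-step 3 = 1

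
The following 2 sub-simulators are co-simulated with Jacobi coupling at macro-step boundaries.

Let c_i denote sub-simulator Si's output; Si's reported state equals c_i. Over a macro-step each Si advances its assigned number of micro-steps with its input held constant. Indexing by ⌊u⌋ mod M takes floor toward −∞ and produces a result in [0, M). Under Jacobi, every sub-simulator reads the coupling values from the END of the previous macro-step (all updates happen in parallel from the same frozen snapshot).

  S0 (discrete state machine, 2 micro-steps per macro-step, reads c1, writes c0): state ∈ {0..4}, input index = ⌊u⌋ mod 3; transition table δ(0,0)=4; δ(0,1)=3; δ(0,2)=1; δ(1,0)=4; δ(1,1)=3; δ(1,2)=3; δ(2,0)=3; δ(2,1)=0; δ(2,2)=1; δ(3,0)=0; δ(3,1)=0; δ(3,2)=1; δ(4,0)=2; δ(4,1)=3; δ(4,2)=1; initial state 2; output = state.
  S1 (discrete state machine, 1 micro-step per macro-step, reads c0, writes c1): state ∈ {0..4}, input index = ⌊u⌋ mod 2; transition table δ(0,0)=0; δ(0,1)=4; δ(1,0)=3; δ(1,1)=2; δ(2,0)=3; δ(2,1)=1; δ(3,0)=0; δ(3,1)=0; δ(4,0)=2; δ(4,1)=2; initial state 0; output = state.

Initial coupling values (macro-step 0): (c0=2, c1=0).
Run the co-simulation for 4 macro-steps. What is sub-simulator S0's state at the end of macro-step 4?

S0 state at macro-step 4 = 2

macro 1: S0 reads c1=0 → after 2×micro: 0; S1 reads c0=2 → after 1×micro: 0 ⇒ (c0=0, c1=0)
macro 2: S0 reads c1=0 → after 2×micro: 2; S1 reads c0=0 → after 1×micro: 0 ⇒ (c0=2, c1=0)
macro 3: S0 reads c1=0 → after 2×micro: 0; S1 reads c0=2 → after 1×micro: 0 ⇒ (c0=0, c1=0)
macro 4: S0 reads c1=0 → after 2×micro: 2; S1 reads c0=0 → after 1×micro: 0 ⇒ (c0=2, c1=0)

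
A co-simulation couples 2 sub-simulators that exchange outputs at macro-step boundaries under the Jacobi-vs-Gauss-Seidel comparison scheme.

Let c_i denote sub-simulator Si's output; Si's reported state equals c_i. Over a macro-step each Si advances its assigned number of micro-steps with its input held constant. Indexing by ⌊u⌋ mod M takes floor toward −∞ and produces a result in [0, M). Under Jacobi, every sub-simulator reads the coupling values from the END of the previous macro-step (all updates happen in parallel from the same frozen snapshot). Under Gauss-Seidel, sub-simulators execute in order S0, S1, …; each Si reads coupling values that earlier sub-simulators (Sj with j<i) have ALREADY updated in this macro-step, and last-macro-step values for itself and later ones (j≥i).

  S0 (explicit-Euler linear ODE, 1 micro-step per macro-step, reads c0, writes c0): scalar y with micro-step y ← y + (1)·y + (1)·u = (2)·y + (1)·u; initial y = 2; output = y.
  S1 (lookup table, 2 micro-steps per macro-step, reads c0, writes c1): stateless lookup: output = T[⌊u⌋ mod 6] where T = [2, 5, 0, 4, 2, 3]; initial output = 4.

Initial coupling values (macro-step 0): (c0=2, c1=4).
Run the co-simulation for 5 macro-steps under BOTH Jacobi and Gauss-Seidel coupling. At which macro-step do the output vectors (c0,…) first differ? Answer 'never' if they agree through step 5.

[Jacobi] macro 1: S0 reads c0=2 → after 1×micro: 6; S1 reads c0=2 → after 2×micro: 0 ⇒ (c0=6, c1=0)
[Jacobi] macro 2: S0 reads c0=6 → after 1×micro: 18; S1 reads c0=6 → after 2×micro: 2 ⇒ (c0=18, c1=2)
[Jacobi] macro 3: S0 reads c0=18 → after 1×micro: 54; S1 reads c0=18 → after 2×micro: 2 ⇒ (c0=54, c1=2)
[Jacobi] macro 4: S0 reads c0=54 → after 1×micro: 162; S1 reads c0=54 → after 2×micro: 2 ⇒ (c0=162, c1=2)
[Jacobi] macro 5: S0 reads c0=162 → after 1×micro: 486; S1 reads c0=162 → after 2×micro: 2 ⇒ (c0=486, c1=2)
[Gauss-Seidel] macro 1: S0 reads c0=2 → after 1×micro: 6; S1 reads c0=6 → after 2×micro: 2 ⇒ (c0=6, c1=2)
[Gauss-Seidel] macro 2: S0 reads c0=6 → after 1×micro: 18; S1 reads c0=18 → after 2×micro: 2 ⇒ (c0=18, c1=2)
[Gauss-Seidel] macro 3: S0 reads c0=18 → after 1×micro: 54; S1 reads c0=54 → after 2×micro: 2 ⇒ (c0=54, c1=2)
[Gauss-Seidel] macro 4: S0 reads c0=54 → after 1×micro: 162; S1 reads c0=162 → after 2×micro: 2 ⇒ (c0=162, c1=2)
[Gauss-Seidel] macro 5: S0 reads c0=162 → after 1×micro: 486; S1 reads c0=486 → after 2×micro: 2 ⇒ (c0=486, c1=2)

first divergence at macro-step: 1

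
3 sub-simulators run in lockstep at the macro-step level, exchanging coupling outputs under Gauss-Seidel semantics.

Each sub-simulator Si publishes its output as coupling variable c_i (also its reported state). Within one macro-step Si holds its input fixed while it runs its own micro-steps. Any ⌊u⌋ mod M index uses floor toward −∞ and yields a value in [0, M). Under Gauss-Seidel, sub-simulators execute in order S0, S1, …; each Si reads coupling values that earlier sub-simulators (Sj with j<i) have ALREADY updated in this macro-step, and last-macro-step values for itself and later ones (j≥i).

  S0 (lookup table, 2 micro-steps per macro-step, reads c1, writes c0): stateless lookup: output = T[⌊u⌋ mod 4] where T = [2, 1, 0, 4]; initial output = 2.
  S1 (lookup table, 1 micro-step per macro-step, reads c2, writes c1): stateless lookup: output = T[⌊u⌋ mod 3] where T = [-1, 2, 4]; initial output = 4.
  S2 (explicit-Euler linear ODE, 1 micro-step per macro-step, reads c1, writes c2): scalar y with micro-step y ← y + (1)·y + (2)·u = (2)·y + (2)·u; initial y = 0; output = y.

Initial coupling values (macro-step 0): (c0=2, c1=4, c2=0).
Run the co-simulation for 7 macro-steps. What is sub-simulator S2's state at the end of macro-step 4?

macro 1: S0 reads c1=4 → after 2×micro: 2; S1 reads c2=0 → after 1×micro: -1; S2 reads c1=-1 → after 1×micro: -2 ⇒ (c0=2, c1=-1, c2=-2)
macro 2: S0 reads c1=-1 → after 2×micro: 4; S1 reads c2=-2 → after 1×micro: 2; S2 reads c1=2 → after 1×micro: 0 ⇒ (c0=4, c1=2, c2=0)
macro 3: S0 reads c1=2 → after 2×micro: 0; S1 reads c2=0 → after 1×micro: -1; S2 reads c1=-1 → after 1×micro: -2 ⇒ (c0=0, c1=-1, c2=-2)
macro 4: S0 reads c1=-1 → after 2×micro: 4; S1 reads c2=-2 → after 1×micro: 2; S2 reads c1=2 → after 1×micro: 0 ⇒ (c0=4, c1=2, c2=0)
macro 5: S0 reads c1=2 → after 2×micro: 0; S1 reads c2=0 → after 1×micro: -1; S2 reads c1=-1 → after 1×micro: -2 ⇒ (c0=0, c1=-1, c2=-2)
macro 6: S0 reads c1=-1 → after 2×micro: 4; S1 reads c2=-2 → after 1×micro: 2; S2 reads c1=2 → after 1×micro: 0 ⇒ (c0=4, c1=2, c2=0)
macro 7: S0 reads c1=2 → after 2×micro: 0; S1 reads c2=0 → after 1×micro: -1; S2 reads c1=-1 → after 1×micro: -2 ⇒ (c0=0, c1=-1, c2=-2)

S2 state at macro-step 4 = 0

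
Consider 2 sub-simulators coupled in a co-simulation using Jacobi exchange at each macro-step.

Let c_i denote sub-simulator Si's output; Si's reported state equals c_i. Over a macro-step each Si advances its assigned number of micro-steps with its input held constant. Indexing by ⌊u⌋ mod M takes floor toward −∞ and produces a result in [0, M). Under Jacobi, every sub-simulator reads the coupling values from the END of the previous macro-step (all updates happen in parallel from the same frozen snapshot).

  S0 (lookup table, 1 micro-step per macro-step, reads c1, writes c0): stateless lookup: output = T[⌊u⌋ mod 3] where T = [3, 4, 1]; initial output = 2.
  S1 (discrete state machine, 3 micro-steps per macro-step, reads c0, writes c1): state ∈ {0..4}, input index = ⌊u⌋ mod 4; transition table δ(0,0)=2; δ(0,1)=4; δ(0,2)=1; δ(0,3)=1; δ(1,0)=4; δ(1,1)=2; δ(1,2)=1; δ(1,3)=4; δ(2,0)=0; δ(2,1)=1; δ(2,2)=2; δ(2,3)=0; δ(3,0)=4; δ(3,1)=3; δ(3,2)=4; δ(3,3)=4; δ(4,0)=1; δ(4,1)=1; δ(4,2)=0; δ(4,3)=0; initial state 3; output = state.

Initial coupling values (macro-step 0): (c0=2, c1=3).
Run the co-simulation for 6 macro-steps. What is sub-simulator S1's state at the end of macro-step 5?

S1 state at macro-step 5 = 4

macro 1: S0 reads c1=3 → after 1×micro: 3; S1 reads c0=2 → after 3×micro: 1 ⇒ (c0=3, c1=1)
macro 2: S0 reads c1=1 → after 1×micro: 4; S1 reads c0=3 → after 3×micro: 1 ⇒ (c0=4, c1=1)
macro 3: S0 reads c1=1 → after 1×micro: 4; S1 reads c0=4 → after 3×micro: 4 ⇒ (c0=4, c1=4)
macro 4: S0 reads c1=4 → after 1×micro: 4; S1 reads c0=4 → after 3×micro: 1 ⇒ (c0=4, c1=1)
macro 5: S0 reads c1=1 → after 1×micro: 4; S1 reads c0=4 → after 3×micro: 4 ⇒ (c0=4, c1=4)
macro 6: S0 reads c1=4 → after 1×micro: 4; S1 reads c0=4 → after 3×micro: 1 ⇒ (c0=4, c1=1)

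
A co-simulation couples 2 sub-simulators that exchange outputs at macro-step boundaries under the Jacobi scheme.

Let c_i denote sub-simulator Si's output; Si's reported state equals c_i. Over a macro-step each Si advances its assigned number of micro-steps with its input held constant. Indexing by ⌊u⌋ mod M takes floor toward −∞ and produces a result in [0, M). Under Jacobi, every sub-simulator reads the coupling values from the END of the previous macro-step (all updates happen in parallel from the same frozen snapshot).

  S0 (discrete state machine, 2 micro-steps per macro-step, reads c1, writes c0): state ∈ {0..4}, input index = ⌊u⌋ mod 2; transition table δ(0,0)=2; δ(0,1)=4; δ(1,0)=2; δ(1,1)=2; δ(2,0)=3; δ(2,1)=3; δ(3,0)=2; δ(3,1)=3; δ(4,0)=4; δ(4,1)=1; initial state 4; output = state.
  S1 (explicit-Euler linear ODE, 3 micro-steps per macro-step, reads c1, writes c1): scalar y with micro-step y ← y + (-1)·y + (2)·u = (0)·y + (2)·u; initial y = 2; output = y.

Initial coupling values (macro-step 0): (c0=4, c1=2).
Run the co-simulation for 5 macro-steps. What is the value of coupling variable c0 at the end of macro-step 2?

macro 1: S0 reads c1=2 → after 2×micro: 4; S1 reads c1=2 → after 3×micro: 4 ⇒ (c0=4, c1=4)
macro 2: S0 reads c1=4 → after 2×micro: 4; S1 reads c1=4 → after 3×micro: 8 ⇒ (c0=4, c1=8)
macro 3: S0 reads c1=8 → after 2×micro: 4; S1 reads c1=8 → after 3×micro: 16 ⇒ (c0=4, c1=16)
macro 4: S0 reads c1=16 → after 2×micro: 4; S1 reads c1=16 → after 3×micro: 32 ⇒ (c0=4, c1=32)
macro 5: S0 reads c1=32 → after 2×micro: 4; S1 reads c1=32 → after 3×micro: 64 ⇒ (c0=4, c1=64)

c0 at macro-step 2 = 4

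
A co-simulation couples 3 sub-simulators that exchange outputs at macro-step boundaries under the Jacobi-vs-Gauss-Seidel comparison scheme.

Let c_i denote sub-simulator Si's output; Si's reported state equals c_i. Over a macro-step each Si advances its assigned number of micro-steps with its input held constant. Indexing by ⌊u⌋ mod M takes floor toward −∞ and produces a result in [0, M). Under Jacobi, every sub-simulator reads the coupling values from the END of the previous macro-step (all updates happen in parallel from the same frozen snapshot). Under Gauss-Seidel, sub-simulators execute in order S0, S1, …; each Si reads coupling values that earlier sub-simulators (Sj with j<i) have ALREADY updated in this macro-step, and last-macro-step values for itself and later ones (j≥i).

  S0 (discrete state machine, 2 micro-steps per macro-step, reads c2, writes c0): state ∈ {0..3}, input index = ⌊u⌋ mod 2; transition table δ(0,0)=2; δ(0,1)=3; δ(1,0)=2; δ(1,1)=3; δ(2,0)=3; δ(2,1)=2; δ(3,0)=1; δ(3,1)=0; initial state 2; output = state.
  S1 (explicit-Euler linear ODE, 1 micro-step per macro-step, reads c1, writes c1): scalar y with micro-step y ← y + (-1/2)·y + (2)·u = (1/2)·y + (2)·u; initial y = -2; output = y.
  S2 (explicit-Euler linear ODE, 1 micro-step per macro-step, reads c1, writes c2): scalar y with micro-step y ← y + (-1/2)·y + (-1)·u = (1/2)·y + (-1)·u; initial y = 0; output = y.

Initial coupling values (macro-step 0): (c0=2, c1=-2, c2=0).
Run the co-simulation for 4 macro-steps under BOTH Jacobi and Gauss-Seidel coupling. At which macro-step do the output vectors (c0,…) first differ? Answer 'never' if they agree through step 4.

first divergence at macro-step: 1

[Jacobi] macro 1: S0 reads c2=0 → after 2×micro: 1; S1 reads c1=-2 → after 1×micro: -5; S2 reads c1=-2 → after 1×micro: 2 ⇒ (c0=1, c1=-5, c2=2)
[Jacobi] macro 2: S0 reads c2=2 → after 2×micro: 3; S1 reads c1=-5 → after 1×micro: -25/2; S2 reads c1=-5 → after 1×micro: 6 ⇒ (c0=3, c1=-25/2, c2=6)
[Jacobi] macro 3: S0 reads c2=6 → after 2×micro: 2; S1 reads c1=-25/2 → after 1×micro: -125/4; S2 reads c1=-25/2 → after 1×micro: 31/2 ⇒ (c0=2, c1=-125/4, c2=31/2)
[Jacobi] macro 4: S0 reads c2=31/2 → after 2×micro: 2; S1 reads c1=-125/4 → after 1×micro: -625/8; S2 reads c1=-125/4 → after 1×micro: 39 ⇒ (c0=2, c1=-625/8, c2=39)
[Gauss-Seidel] macro 1: S0 reads c2=0 → after 2×micro: 1; S1 reads c1=-2 → after 1×micro: -5; S2 reads c1=-5 → after 1×micro: 5 ⇒ (c0=1, c1=-5, c2=5)
[Gauss-Seidel] macro 2: S0 reads c2=5 → after 2×micro: 0; S1 reads c1=-5 → after 1×micro: -25/2; S2 reads c1=-25/2 → after 1×micro: 15 ⇒ (c0=0, c1=-25/2, c2=15)
[Gauss-Seidel] macro 3: S0 reads c2=15 → after 2×micro: 0; S1 reads c1=-25/2 → after 1×micro: -125/4; S2 reads c1=-125/4 → after 1×micro: 155/4 ⇒ (c0=0, c1=-125/4, c2=155/4)
[Gauss-Seidel] macro 4: S0 reads c2=155/4 → after 2×micro: 3; S1 reads c1=-125/4 → after 1×micro: -625/8; S2 reads c1=-625/8 → after 1×micro: 195/2 ⇒ (c0=3, c1=-625/8, c2=195/2)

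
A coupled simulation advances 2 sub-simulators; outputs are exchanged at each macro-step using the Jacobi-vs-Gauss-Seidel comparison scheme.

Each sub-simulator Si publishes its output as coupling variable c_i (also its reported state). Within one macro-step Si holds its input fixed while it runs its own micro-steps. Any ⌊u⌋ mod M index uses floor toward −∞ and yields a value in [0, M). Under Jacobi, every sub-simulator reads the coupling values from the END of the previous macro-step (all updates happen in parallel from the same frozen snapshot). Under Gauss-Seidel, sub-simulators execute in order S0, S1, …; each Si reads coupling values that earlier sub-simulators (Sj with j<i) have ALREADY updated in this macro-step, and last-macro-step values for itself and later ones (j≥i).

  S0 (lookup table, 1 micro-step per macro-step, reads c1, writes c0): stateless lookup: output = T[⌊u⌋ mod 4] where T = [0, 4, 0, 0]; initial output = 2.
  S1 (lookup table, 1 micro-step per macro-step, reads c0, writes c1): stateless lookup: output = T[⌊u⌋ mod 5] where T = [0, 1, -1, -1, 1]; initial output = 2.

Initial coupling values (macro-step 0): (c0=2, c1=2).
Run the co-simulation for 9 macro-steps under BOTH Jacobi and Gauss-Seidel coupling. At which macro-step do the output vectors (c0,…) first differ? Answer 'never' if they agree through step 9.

first divergence at macro-step: 1

[Jacobi] macro 1: S0 reads c1=2 → after 1×micro: 0; S1 reads c0=2 → after 1×micro: -1 ⇒ (c0=0, c1=-1)
[Jacobi] macro 2: S0 reads c1=-1 → after 1×micro: 0; S1 reads c0=0 → after 1×micro: 0 ⇒ (c0=0, c1=0)
[Jacobi] macro 3: S0 reads c1=0 → after 1×micro: 0; S1 reads c0=0 → after 1×micro: 0 ⇒ (c0=0, c1=0)
[Jacobi] macro 4: S0 reads c1=0 → after 1×micro: 0; S1 reads c0=0 → after 1×micro: 0 ⇒ (c0=0, c1=0)
[Jacobi] macro 5: S0 reads c1=0 → after 1×micro: 0; S1 reads c0=0 → after 1×micro: 0 ⇒ (c0=0, c1=0)
[Jacobi] macro 6: S0 reads c1=0 → after 1×micro: 0; S1 reads c0=0 → after 1×micro: 0 ⇒ (c0=0, c1=0)
[Jacobi] macro 7: S0 reads c1=0 → after 1×micro: 0; S1 reads c0=0 → after 1×micro: 0 ⇒ (c0=0, c1=0)
[Jacobi] macro 8: S0 reads c1=0 → after 1×micro: 0; S1 reads c0=0 → after 1×micro: 0 ⇒ (c0=0, c1=0)
[Jacobi] macro 9: S0 reads c1=0 → after 1×micro: 0; S1 reads c0=0 → after 1×micro: 0 ⇒ (c0=0, c1=0)
[Gauss-Seidel] macro 1: S0 reads c1=2 → after 1×micro: 0; S1 reads c0=0 → after 1×micro: 0 ⇒ (c0=0, c1=0)
[Gauss-Seidel] macro 2: S0 reads c1=0 → after 1×micro: 0; S1 reads c0=0 → after 1×micro: 0 ⇒ (c0=0, c1=0)
[Gauss-Seidel] macro 3: S0 reads c1=0 → after 1×micro: 0; S1 reads c0=0 → after 1×micro: 0 ⇒ (c0=0, c1=0)
[Gauss-Seidel] macro 4: S0 reads c1=0 → after 1×micro: 0; S1 reads c0=0 → after 1×micro: 0 ⇒ (c0=0, c1=0)
[Gauss-Seidel] macro 5: S0 reads c1=0 → after 1×micro: 0; S1 reads c0=0 → after 1×micro: 0 ⇒ (c0=0, c1=0)
[Gauss-Seidel] macro 6: S0 reads c1=0 → after 1×micro: 0; S1 reads c0=0 → after 1×micro: 0 ⇒ (c0=0, c1=0)
[Gauss-Seidel] macro 7: S0 reads c1=0 → after 1×micro: 0; S1 reads c0=0 → after 1×micro: 0 ⇒ (c0=0, c1=0)
[Gauss-Seidel] macro 8: S0 reads c1=0 → after 1×micro: 0; S1 reads c0=0 → after 1×micro: 0 ⇒ (c0=0, c1=0)
[Gauss-Seidel] macro 9: S0 reads c1=0 → after 1×micro: 0; S1 reads c0=0 → after 1×micro: 0 ⇒ (c0=0, c1=0)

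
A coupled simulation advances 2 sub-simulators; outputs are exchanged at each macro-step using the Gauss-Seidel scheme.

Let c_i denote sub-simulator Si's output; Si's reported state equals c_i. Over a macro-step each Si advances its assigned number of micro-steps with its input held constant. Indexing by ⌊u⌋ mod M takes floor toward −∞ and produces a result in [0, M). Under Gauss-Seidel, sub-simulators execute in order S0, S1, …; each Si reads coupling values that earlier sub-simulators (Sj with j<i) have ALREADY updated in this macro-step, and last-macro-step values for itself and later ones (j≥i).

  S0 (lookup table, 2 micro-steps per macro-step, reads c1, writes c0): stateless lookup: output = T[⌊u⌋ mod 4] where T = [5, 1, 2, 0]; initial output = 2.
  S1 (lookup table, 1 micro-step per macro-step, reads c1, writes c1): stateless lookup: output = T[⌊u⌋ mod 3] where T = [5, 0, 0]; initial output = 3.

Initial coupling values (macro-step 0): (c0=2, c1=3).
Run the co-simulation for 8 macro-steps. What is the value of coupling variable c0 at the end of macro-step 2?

macro 1: S0 reads c1=3 → after 2×micro: 0; S1 reads c1=3 → after 1×micro: 5 ⇒ (c0=0, c1=5)
macro 2: S0 reads c1=5 → after 2×micro: 1; S1 reads c1=5 → after 1×micro: 0 ⇒ (c0=1, c1=0)
macro 3: S0 reads c1=0 → after 2×micro: 5; S1 reads c1=0 → after 1×micro: 5 ⇒ (c0=5, c1=5)
macro 4: S0 reads c1=5 → after 2×micro: 1; S1 reads c1=5 → after 1×micro: 0 ⇒ (c0=1, c1=0)
macro 5: S0 reads c1=0 → after 2×micro: 5; S1 reads c1=0 → after 1×micro: 5 ⇒ (c0=5, c1=5)
macro 6: S0 reads c1=5 → after 2×micro: 1; S1 reads c1=5 → after 1×micro: 0 ⇒ (c0=1, c1=0)
macro 7: S0 reads c1=0 → after 2×micro: 5; S1 reads c1=0 → after 1×micro: 5 ⇒ (c0=5, c1=5)
macro 8: S0 reads c1=5 → after 2×micro: 1; S1 reads c1=5 → after 1×micro: 0 ⇒ (c0=1, c1=0)

c0 at macro-step 2 = 1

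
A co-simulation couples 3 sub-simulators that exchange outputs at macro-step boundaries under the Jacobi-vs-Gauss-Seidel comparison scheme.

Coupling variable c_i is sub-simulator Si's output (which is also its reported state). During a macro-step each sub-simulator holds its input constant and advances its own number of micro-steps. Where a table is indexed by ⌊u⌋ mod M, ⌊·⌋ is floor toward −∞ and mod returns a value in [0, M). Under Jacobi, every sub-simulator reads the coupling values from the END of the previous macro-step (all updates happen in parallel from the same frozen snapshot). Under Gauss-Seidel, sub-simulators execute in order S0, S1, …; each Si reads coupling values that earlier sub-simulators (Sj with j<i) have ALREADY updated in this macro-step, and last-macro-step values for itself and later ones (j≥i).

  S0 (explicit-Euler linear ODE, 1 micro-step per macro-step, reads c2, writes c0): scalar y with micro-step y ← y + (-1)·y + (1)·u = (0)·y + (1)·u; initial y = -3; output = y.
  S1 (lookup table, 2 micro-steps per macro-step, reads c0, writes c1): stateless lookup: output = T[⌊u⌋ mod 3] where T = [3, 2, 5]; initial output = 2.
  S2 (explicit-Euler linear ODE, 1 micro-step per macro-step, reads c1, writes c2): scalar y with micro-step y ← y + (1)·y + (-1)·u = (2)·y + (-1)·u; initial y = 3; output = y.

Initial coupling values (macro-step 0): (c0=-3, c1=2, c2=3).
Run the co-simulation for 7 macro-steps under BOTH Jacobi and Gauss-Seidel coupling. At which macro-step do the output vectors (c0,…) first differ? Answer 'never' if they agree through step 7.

first divergence at macro-step: 1

[Jacobi] macro 1: S0 reads c2=3 → after 1×micro: 3; S1 reads c0=-3 → after 2×micro: 3; S2 reads c1=2 → after 1×micro: 4 ⇒ (c0=3, c1=3, c2=4)
[Jacobi] macro 2: S0 reads c2=4 → after 1×micro: 4; S1 reads c0=3 → after 2×micro: 3; S2 reads c1=3 → after 1×micro: 5 ⇒ (c0=4, c1=3, c2=5)
[Jacobi] macro 3: S0 reads c2=5 → after 1×micro: 5; S1 reads c0=4 → after 2×micro: 2; S2 reads c1=3 → after 1×micro: 7 ⇒ (c0=5, c1=2, c2=7)
[Jacobi] macro 4: S0 reads c2=7 → after 1×micro: 7; S1 reads c0=5 → after 2×micro: 5; S2 reads c1=2 → after 1×micro: 12 ⇒ (c0=7, c1=5, c2=12)
[Jacobi] macro 5: S0 reads c2=12 → after 1×micro: 12; S1 reads c0=7 → after 2×micro: 2; S2 reads c1=5 → after 1×micro: 19 ⇒ (c0=12, c1=2, c2=19)
[Jacobi] macro 6: S0 reads c2=19 → after 1×micro: 19; S1 reads c0=12 → after 2×micro: 3; S2 reads c1=2 → after 1×micro: 36 ⇒ (c0=19, c1=3, c2=36)
[Jacobi] macro 7: S0 reads c2=36 → after 1×micro: 36; S1 reads c0=19 → after 2×micro: 2; S2 reads c1=3 → after 1×micro: 69 ⇒ (c0=36, c1=2, c2=69)
[Gauss-Seidel] macro 1: S0 reads c2=3 → after 1×micro: 3; S1 reads c0=3 → after 2×micro: 3; S2 reads c1=3 → after 1×micro: 3 ⇒ (c0=3, c1=3, c2=3)
[Gauss-Seidel] macro 2: S0 reads c2=3 → after 1×micro: 3; S1 reads c0=3 → after 2×micro: 3; S2 reads c1=3 → after 1×micro: 3 ⇒ (c0=3, c1=3, c2=3)
[Gauss-Seidel] macro 3: S0 reads c2=3 → after 1×micro: 3; S1 reads c0=3 → after 2×micro: 3; S2 reads c1=3 → after 1×micro: 3 ⇒ (c0=3, c1=3, c2=3)
[Gauss-Seidel] macro 4: S0 reads c2=3 → after 1×micro: 3; S1 reads c0=3 → after 2×micro: 3; S2 reads c1=3 → after 1×micro: 3 ⇒ (c0=3, c1=3, c2=3)
[Gauss-Seidel] macro 5: S0 reads c2=3 → after 1×micro: 3; S1 reads c0=3 → after 2×micro: 3; S2 reads c1=3 → after 1×micro: 3 ⇒ (c0=3, c1=3, c2=3)
[Gauss-Seidel] macro 6: S0 reads c2=3 → after 1×micro: 3; S1 reads c0=3 → after 2×micro: 3; S2 reads c1=3 → after 1×micro: 3 ⇒ (c0=3, c1=3, c2=3)
[Gauss-Seidel] macro 7: S0 reads c2=3 → after 1×micro: 3; S1 reads c0=3 → after 2×micro: 3; S2 reads c1=3 → after 1×micro: 3 ⇒ (c0=3, c1=3, c2=3)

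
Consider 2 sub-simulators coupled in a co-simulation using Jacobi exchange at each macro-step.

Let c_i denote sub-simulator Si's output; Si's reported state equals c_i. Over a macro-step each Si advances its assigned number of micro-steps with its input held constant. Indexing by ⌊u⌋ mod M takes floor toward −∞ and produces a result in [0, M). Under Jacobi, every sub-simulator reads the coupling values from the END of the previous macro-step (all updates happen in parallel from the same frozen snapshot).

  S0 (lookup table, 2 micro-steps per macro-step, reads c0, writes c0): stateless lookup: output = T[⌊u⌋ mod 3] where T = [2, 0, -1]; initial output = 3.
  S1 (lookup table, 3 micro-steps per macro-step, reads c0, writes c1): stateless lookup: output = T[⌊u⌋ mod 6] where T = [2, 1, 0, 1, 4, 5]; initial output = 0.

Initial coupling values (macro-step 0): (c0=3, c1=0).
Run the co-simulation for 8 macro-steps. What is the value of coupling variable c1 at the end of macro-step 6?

macro 1: S0 reads c0=3 → after 2×micro: 2; S1 reads c0=3 → after 3×micro: 1 ⇒ (c0=2, c1=1)
macro 2: S0 reads c0=2 → after 2×micro: -1; S1 reads c0=2 → after 3×micro: 0 ⇒ (c0=-1, c1=0)
macro 3: S0 reads c0=-1 → after 2×micro: -1; S1 reads c0=-1 → after 3×micro: 5 ⇒ (c0=-1, c1=5)
macro 4: S0 reads c0=-1 → after 2×micro: -1; S1 reads c0=-1 → after 3×micro: 5 ⇒ (c0=-1, c1=5)
macro 5: S0 reads c0=-1 → after 2×micro: -1; S1 reads c0=-1 → after 3×micro: 5 ⇒ (c0=-1, c1=5)
macro 6: S0 reads c0=-1 → after 2×micro: -1; S1 reads c0=-1 → after 3×micro: 5 ⇒ (c0=-1, c1=5)
macro 7: S0 reads c0=-1 → after 2×micro: -1; S1 reads c0=-1 → after 3×micro: 5 ⇒ (c0=-1, c1=5)
macro 8: S0 reads c0=-1 → after 2×micro: -1; S1 reads c0=-1 → after 3×micro: 5 ⇒ (c0=-1, c1=5)

c1 at macro-step 6 = 5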